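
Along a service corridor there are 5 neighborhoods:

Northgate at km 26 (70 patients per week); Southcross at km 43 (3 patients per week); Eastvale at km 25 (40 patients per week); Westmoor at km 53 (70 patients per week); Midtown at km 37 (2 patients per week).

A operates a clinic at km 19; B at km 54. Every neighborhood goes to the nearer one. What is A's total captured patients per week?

110

The indifferent point is the midpoint (19+54)/2 = 36.5; neighborhoods left of it (closer to A at 19) go to A, those right go to B.
  Eastvale at 25 (w=40) → A
  Northgate at 26 (w=70) → A
  Midtown at 37 (w=2) → B
  Southcross at 43 (w=3) → B
  Westmoor at 53 (w=70) → B
A captures 110; B captures 75.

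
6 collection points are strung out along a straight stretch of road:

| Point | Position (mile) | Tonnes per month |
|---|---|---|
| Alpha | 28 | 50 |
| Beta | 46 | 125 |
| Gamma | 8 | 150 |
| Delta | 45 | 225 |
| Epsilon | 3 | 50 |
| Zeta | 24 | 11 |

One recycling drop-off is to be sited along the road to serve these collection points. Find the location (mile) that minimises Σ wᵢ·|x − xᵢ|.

For a sum of weighted absolute distances on a line, the optimum is the weighted median (not the mean). Total weight W = 611; half-weight = 305.5.
Sort by position and accumulate weight:
  mile 3 (Epsilon, w=50) → cum 50
  mile 8 (Gamma, w=150) → cum 200
  mile 24 (Zeta, w=11) → cum 211
  mile 28 (Alpha, w=50) → cum 261
  mile 45 (Delta, w=225) → cum 486  ≥ 305.5 → median here
  mile 46 (Beta, w=125) → cum 611
Optimal location: mile 45.

x = 45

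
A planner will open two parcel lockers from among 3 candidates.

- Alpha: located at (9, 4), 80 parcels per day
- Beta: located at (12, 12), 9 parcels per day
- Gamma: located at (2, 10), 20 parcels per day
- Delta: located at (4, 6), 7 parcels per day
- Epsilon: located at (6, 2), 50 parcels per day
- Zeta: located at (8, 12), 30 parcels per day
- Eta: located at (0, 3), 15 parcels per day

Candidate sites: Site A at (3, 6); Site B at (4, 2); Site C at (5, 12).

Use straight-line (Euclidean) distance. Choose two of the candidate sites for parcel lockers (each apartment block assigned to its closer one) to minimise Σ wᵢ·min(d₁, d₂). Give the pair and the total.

{Site B, Site C}, total 845.8

Evaluate every pair (each demand assigned to the nearer of the two):
  {Site B, Site C}: total = 845.8
  {Site A, Site B}: total = 1013.8
  {Site A, Site C}: total = 1051.7
Best pair: {Site B, Site C} with total 845.8.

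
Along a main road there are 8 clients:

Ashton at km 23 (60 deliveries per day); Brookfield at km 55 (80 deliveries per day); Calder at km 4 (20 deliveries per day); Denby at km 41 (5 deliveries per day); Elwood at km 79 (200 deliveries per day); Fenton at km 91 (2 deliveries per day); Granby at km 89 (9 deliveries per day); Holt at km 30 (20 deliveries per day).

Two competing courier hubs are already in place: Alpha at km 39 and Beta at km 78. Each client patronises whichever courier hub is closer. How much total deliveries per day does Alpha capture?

185

The indifferent point is the midpoint (39+78)/2 = 58.5; clients left of it (closer to Alpha at 39) go to Alpha, those right go to Beta.
  Calder at 4 (w=20) → Alpha
  Ashton at 23 (w=60) → Alpha
  Holt at 30 (w=20) → Alpha
  Denby at 41 (w=5) → Alpha
  Brookfield at 55 (w=80) → Alpha
  Elwood at 79 (w=200) → Beta
  Granby at 89 (w=9) → Beta
  Fenton at 91 (w=2) → Beta
Alpha captures 185; Beta captures 211.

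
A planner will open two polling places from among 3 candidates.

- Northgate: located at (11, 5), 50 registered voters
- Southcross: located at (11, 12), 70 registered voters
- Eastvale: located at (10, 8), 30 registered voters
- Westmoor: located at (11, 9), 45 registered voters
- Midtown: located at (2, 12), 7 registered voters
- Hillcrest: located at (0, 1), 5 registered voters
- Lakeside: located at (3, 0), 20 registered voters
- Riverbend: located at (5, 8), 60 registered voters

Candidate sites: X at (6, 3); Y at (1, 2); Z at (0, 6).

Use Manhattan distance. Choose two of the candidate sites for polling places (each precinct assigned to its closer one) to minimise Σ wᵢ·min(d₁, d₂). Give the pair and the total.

{X, Y}, total 2622

Evaluate every pair (each demand assigned to the nearer of the two):
  {X, Y}: total = 2622
  {X, Z}: total = 2656
  {Y, Z}: total = 3346
Best pair: {X, Y} with total 2622.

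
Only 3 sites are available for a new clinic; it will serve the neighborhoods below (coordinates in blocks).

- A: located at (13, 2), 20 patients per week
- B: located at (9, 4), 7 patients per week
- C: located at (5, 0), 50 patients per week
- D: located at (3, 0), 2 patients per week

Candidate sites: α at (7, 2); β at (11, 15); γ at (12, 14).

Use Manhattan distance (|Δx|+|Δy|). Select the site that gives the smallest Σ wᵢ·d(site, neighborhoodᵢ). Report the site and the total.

Total weighted distance at each candidate:
  α (7, 2): total = 360
  β (11, 15): total = 1487
  γ (12, 14): total = 1447
Minimum is at α with total 360 blocks.

α, total 360 blocks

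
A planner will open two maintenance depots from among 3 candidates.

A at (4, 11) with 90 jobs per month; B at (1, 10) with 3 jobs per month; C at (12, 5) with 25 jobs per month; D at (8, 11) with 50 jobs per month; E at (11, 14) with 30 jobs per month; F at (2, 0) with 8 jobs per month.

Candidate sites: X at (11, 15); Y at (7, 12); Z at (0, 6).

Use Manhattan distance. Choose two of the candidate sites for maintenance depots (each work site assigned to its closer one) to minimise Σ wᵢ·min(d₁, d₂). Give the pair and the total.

{X, Y}, total 925

Evaluate every pair (each demand assigned to the nearer of the two):
  {X, Y}: total = 925
  {Y, Z}: total = 1019
  {X, Z}: total = 1544
Best pair: {X, Y} with total 925.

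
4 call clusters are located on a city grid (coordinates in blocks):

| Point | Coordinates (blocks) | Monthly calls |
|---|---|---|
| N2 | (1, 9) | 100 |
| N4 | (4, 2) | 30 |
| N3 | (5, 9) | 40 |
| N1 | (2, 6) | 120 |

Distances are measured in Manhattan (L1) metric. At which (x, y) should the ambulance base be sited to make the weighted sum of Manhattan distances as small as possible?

Manhattan distance separates: Σwᵢ(|x−xᵢ|+|y−yᵢ|) = Σwᵢ|x−xᵢ| + Σwᵢ|y−yᵢ|, so x and y are optimised independently as 1-D weighted medians.
Total weight W = 290; half = 145.
x-coordinate, sorted with cumulative weight:
  x=1 (N2, w=100) cum 100
  x=2 (N1, w=120) cum 220  ← median
  x=4 (N4, w=30) cum 250
  x=5 (N3, w=40) cum 290
⇒ x* = 2
y-coordinate, sorted with cumulative weight:
  y=2 (N4, w=30) cum 30
  y=6 (N1, w=120) cum 150  ← median
  y=9 (N2, w=100) cum 250
  y=9 (N3, w=40) cum 290
⇒ y* = 6

(2, 6)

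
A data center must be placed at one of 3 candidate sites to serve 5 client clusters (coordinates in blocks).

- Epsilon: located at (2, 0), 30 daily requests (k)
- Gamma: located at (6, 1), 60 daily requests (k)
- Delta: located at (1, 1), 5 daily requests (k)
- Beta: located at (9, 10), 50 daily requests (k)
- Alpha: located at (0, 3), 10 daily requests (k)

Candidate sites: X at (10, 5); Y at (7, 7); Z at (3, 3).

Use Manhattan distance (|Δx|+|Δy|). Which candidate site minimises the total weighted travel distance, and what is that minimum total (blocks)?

Total weighted distance at each candidate:
  X (10, 5): total = 1355
  Y (7, 7): total = 1200
  Z (3, 3): total = 1120
Minimum is at Z with total 1120 blocks.

Z, total 1120 blocks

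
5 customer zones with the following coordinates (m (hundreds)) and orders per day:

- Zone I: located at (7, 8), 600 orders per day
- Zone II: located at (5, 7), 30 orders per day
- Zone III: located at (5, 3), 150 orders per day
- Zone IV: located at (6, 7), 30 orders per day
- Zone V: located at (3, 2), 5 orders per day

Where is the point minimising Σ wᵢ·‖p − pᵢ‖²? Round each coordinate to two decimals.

(6.50, 6.97)

The minimiser of Σwᵢ‖p−pᵢ‖² is the weighted centroid p* = (Σwᵢpᵢ)/(Σwᵢ).
Σwᵢ = 815.
Σwᵢxᵢ = 600·7 + 30·5 + 150·5 + 30·6 + 5·3 = 5295.
Σwᵢyᵢ = 600·8 + 30·7 + 150·3 + 30·7 + 5·2 = 5680.
x* = 5295/815 = 6.50, y* = 5680/815 = 6.97.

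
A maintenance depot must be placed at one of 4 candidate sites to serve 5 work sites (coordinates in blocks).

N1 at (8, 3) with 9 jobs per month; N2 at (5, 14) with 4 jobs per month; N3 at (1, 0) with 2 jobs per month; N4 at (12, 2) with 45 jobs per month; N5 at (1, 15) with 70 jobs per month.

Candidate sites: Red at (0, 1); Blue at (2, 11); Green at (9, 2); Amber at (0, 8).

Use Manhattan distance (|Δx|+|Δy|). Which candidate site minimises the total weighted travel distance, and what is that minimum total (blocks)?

Total weighted distance at each candidate:
  Red (0, 1): total = 1801
  Blue (2, 11): total = 1379
  Green (9, 2): total = 1707
  Amber (0, 8): total = 1549
Minimum is at Blue with total 1379 blocks.

Blue, total 1379 blocks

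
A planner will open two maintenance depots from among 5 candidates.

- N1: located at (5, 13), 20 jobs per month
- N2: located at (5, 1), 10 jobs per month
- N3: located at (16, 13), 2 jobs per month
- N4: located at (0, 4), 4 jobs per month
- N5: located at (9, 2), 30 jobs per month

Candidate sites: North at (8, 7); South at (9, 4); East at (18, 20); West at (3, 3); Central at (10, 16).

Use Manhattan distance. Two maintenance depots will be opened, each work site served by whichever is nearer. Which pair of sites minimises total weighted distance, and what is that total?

{South, Central}, total 344

Evaluate every pair (each demand assigned to the nearer of the two):
  {South, Central}: total = 344
  {North, South}: total = 374
  {South, West}: total = 388
  {North, West}: total = 444
  {South, East}: total = 444
  {West, Central}: total = 444
  {North, Central}: total = 492
  {North, East}: total = 512
  {East, West}: total = 524
  {East, Central}: total = 916
Best pair: {South, Central} with total 344.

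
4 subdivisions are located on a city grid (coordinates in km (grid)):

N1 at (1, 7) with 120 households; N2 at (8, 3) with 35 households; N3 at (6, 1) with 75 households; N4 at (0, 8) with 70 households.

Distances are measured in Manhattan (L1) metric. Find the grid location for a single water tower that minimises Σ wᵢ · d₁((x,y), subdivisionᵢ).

Manhattan distance separates: Σwᵢ(|x−xᵢ|+|y−yᵢ|) = Σwᵢ|x−xᵢ| + Σwᵢ|y−yᵢ|, so x and y are optimised independently as 1-D weighted medians.
Total weight W = 300; half = 150.
x-coordinate, sorted with cumulative weight:
  x=0 (N4, w=70) cum 70
  x=1 (N1, w=120) cum 190  ← median
  x=6 (N3, w=75) cum 265
  x=8 (N2, w=35) cum 300
⇒ x* = 1
y-coordinate, sorted with cumulative weight:
  y=1 (N3, w=75) cum 75
  y=3 (N2, w=35) cum 110
  y=7 (N1, w=120) cum 230  ← median
  y=8 (N4, w=70) cum 300
⇒ y* = 7

(1, 7)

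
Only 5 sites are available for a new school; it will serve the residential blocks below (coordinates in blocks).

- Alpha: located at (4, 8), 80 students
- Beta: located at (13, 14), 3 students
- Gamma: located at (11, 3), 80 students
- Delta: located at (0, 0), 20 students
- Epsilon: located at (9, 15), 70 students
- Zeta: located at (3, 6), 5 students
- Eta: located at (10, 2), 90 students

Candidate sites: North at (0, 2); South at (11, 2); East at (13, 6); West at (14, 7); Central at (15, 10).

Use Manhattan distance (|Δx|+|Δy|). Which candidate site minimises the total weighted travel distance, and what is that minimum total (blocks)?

Total weighted distance at each candidate:
  North (0, 2): total = 4350
  South (11, 2): total = 2622
  East (13, 6): total = 3274
  West (14, 7): total = 3664
  Central (15, 10): total = 4458
Minimum is at South with total 2622 blocks.

South, total 2622 blocks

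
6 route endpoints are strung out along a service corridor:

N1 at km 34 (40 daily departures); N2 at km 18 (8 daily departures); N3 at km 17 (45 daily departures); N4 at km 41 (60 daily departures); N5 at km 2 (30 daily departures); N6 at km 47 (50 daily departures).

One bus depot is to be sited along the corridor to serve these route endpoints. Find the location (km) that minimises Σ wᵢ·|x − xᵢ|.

x = 34

For a sum of weighted absolute distances on a line, the optimum is the weighted median (not the mean). Total weight W = 233; half-weight = 116.5.
Sort by position and accumulate weight:
  km 2 (N5, w=30) → cum 30
  km 17 (N3, w=45) → cum 75
  km 18 (N2, w=8) → cum 83
  km 34 (N1, w=40) → cum 123  ≥ 116.5 → median here
  km 41 (N4, w=60) → cum 183
  km 47 (N6, w=50) → cum 233
Optimal location: km 34.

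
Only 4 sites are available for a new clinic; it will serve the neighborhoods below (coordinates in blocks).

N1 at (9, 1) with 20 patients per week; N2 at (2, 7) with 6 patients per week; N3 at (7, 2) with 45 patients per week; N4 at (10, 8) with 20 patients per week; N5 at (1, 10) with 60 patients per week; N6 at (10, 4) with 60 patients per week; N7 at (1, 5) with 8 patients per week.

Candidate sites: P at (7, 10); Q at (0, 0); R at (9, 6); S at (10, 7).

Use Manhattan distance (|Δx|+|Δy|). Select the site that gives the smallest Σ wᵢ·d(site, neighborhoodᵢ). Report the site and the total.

Total weighted distance at each candidate:
  P (7, 10): total = 1716
  Q (0, 0): total = 2567
  R (9, 6): total = 1450
  S (10, 7): total = 1556
Minimum is at R with total 1450 blocks.

R, total 1450 blocks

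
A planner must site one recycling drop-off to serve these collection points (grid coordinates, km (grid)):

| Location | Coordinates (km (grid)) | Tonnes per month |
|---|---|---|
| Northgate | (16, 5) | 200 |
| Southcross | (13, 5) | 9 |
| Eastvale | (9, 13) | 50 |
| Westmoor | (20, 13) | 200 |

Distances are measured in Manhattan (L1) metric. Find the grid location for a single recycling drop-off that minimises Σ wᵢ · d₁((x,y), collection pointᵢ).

Manhattan distance separates: Σwᵢ(|x−xᵢ|+|y−yᵢ|) = Σwᵢ|x−xᵢ| + Σwᵢ|y−yᵢ|, so x and y are optimised independently as 1-D weighted medians.
Total weight W = 459; half = 229.5.
x-coordinate, sorted with cumulative weight:
  x=9 (Eastvale, w=50) cum 50
  x=13 (Southcross, w=9) cum 59
  x=16 (Northgate, w=200) cum 259  ← median
  x=20 (Westmoor, w=200) cum 459
⇒ x* = 16
y-coordinate, sorted with cumulative weight:
  y=5 (Northgate, w=200) cum 200
  y=5 (Southcross, w=9) cum 209
  y=13 (Eastvale, w=50) cum 259  ← median
  y=13 (Westmoor, w=200) cum 459
⇒ y* = 13

(16, 13)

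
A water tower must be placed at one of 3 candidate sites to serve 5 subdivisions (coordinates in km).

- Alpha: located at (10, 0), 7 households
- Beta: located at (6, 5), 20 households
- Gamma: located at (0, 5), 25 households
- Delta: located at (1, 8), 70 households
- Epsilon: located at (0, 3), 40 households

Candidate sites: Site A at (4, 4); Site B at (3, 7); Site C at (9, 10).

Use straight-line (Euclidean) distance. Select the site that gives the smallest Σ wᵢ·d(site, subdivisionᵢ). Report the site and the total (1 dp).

Total weighted distance at each candidate:
  Site A (4, 4): total = 713.2
  Site B (3, 7): total = 588.1
  Site C (9, 10): total = 1477.7
Minimum is at Site B with total 588.1 km.

Site B, total 588.1 km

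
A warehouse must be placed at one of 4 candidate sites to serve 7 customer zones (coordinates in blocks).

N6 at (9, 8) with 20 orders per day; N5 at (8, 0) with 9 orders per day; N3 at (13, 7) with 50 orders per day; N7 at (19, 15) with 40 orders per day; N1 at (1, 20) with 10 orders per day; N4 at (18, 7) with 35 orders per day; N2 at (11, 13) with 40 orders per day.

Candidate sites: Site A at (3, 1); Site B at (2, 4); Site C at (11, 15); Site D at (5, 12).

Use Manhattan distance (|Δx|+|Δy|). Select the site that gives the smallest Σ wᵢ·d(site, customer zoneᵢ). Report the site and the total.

Site C, total 1917 blocks

Total weighted distance at each candidate:
  Site A (3, 1): total = 4059
  Site B (2, 4): total = 3685
  Site C (11, 15): total = 1917
  Site D (5, 12): total = 2655
Minimum is at Site C with total 1917 blocks.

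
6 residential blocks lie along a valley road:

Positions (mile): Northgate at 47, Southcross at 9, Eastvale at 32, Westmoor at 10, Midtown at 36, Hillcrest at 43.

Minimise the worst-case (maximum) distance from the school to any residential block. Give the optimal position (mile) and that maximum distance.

The 1-center on a line is the midpoint of the two extreme points: leftmost at 9, rightmost at 47.
Optimal location = (9 + 47)/2 = 28; maximum distance = (47 − 9)/2 = 19.

location 28, max distance 19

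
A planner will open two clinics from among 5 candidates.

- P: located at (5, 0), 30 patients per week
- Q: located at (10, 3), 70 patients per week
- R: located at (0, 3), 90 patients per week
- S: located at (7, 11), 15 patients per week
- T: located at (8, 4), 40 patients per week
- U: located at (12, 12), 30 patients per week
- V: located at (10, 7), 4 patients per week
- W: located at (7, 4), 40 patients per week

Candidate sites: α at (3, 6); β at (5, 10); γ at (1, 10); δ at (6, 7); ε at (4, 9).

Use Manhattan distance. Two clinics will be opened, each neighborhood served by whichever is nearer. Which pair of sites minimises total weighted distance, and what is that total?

{α, δ}, total 2121

Evaluate every pair (each demand assigned to the nearer of the two):
  {α, δ}: total = 2121
  {γ, δ}: total = 2301
  {α, β}: total = 2347
  {β, δ}: total = 2391
  {α, ε}: total = 2437
  {δ, ε}: total = 2481
  {α, γ}: total = 2527
  {β, γ}: total = 2887
  {γ, ε}: total = 2977
  {β, ε}: total = 3067
Best pair: {α, δ} with total 2121.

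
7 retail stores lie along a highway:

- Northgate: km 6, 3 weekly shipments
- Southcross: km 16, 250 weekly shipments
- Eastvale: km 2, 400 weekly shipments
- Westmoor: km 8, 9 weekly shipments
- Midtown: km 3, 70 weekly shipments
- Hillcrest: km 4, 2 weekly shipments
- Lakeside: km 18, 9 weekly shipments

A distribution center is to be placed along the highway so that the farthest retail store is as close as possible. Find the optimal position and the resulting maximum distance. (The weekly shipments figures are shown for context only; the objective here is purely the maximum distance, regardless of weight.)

The 1-center on a line is the midpoint of the two extreme points: leftmost at 2, rightmost at 18.
Optimal location = (2 + 18)/2 = 10; maximum distance = (18 − 2)/2 = 8.

location 10, max distance 8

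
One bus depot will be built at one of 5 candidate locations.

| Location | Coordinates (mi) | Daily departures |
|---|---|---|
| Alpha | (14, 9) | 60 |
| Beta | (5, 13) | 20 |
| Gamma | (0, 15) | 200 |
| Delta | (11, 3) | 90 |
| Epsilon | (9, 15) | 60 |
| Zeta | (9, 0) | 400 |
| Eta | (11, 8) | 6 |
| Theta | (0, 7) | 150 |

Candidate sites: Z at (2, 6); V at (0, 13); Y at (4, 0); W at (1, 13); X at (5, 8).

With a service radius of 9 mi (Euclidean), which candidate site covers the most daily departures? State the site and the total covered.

Coverage radius r = 9 mi; a point is covered iff (Δx)²+(Δy)² ≤ 9² = 81.
  Z (2, 6): covers {Beta, Theta} → 170
  V (0, 13): covers {Beta, Gamma, Theta} → 370
  Y (4, 0): covers {Delta, Zeta, Theta} → 640
  W (1, 13): covers {Beta, Gamma, Epsilon, Theta} → 430
  X (5, 8): covers {Beta, Gamma, Delta, Epsilon, Zeta, Eta, Theta} → 926
Maximum coverage at X: 926 daily departures.

X, covering 926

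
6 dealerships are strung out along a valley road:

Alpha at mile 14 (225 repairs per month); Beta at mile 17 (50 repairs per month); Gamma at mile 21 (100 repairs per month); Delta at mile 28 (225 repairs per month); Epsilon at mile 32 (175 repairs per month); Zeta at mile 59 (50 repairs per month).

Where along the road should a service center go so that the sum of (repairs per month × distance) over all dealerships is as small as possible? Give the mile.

x = 28

For a sum of weighted absolute distances on a line, the optimum is the weighted median (not the mean). Total weight W = 825; half-weight = 412.5.
Sort by position and accumulate weight:
  mile 14 (Alpha, w=225) → cum 225
  mile 17 (Beta, w=50) → cum 275
  mile 21 (Gamma, w=100) → cum 375
  mile 28 (Delta, w=225) → cum 600  ≥ 412.5 → median here
  mile 32 (Epsilon, w=175) → cum 775
  mile 59 (Zeta, w=50) → cum 825
Optimal location: mile 28.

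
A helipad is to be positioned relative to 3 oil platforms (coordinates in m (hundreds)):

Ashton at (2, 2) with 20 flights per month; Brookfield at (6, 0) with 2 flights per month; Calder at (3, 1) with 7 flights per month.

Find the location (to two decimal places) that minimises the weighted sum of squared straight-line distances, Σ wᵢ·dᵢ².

The minimiser of Σwᵢ‖p−pᵢ‖² is the weighted centroid p* = (Σwᵢpᵢ)/(Σwᵢ).
Σwᵢ = 29.
Σwᵢxᵢ = 20·2 + 2·6 + 7·3 = 73.
Σwᵢyᵢ = 20·2 + 2·0 + 7·1 = 47.
x* = 73/29 = 2.52, y* = 47/29 = 1.62.

(2.52, 1.62)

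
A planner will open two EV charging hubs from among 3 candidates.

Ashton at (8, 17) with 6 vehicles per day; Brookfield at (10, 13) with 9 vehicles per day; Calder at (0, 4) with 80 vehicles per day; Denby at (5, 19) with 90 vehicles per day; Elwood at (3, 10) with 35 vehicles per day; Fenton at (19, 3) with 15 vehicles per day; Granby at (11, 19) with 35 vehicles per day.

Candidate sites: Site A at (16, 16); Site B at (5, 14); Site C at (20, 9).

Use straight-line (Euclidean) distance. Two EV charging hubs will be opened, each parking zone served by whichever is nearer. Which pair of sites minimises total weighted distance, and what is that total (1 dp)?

Evaluate every pair (each demand assigned to the nearer of the two):
  {Site B, Site C}: total = 1936.9
  {Site A, Site B}: total = 1976.5
  {Site A, Site C}: total = 3531.4
Best pair: {Site B, Site C} with total 1936.9.

{Site B, Site C}, total 1936.9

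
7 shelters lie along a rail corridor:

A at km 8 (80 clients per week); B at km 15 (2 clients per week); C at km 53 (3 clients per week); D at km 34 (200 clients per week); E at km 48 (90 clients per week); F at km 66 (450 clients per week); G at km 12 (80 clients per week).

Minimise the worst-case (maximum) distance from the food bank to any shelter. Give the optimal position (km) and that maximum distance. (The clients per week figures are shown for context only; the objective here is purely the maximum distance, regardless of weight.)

The 1-center on a line is the midpoint of the two extreme points: leftmost at 8, rightmost at 66.
Optimal location = (8 + 66)/2 = 37; maximum distance = (66 − 8)/2 = 29.

location 37, max distance 29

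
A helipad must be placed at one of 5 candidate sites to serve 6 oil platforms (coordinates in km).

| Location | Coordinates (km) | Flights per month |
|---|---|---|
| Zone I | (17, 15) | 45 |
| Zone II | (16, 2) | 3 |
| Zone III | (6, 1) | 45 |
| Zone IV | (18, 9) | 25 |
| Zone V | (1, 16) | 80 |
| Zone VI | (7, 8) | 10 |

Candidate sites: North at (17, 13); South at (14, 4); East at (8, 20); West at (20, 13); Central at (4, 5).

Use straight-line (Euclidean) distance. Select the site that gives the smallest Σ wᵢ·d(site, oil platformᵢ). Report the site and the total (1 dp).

Central, total 2295.0 km

Total weighted distance at each candidate:
  North (17, 13): total = 2372.9
  South (14, 4): total = 2562.1
  East (8, 20): total = 2519.2
  West (20, 13): total = 2817.0
  Central (4, 5): total = 2295.0
Minimum is at Central with total 2295.0 km.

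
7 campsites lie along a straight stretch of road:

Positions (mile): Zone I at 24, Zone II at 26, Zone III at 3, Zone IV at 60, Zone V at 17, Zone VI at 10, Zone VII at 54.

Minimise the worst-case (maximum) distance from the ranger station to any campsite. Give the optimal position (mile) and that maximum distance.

The 1-center on a line is the midpoint of the two extreme points: leftmost at 3, rightmost at 60.
Optimal location = (3 + 60)/2 = 31.5; maximum distance = (60 − 3)/2 = 28.5.

location 31.5, max distance 28.5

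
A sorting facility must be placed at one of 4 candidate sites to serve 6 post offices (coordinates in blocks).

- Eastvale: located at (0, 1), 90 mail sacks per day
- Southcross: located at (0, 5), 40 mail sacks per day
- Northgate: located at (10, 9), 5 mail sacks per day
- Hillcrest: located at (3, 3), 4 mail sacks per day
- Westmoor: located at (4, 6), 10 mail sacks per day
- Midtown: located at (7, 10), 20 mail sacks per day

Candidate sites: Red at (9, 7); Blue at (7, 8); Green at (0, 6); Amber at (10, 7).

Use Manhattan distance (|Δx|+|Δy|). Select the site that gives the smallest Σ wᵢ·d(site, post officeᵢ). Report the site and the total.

Green, total 839 blocks

Total weighted distance at each candidate:
  Red (9, 7): total = 2005
  Blue (7, 8): total = 1806
  Green (0, 6): total = 839
  Amber (10, 7): total = 2164
Minimum is at Green with total 839 blocks.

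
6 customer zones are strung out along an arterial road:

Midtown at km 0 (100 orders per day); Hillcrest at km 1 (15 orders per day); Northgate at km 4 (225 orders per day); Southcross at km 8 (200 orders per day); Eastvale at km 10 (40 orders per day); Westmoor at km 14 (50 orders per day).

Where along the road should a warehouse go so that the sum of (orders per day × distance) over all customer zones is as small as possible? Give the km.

For a sum of weighted absolute distances on a line, the optimum is the weighted median (not the mean). Total weight W = 630; half-weight = 315.
Sort by position and accumulate weight:
  km 0 (Midtown, w=100) → cum 100
  km 1 (Hillcrest, w=15) → cum 115
  km 4 (Northgate, w=225) → cum 340  ≥ 315 → median here
  km 8 (Southcross, w=200) → cum 540
  km 10 (Eastvale, w=40) → cum 580
  km 14 (Westmoor, w=50) → cum 630
Optimal location: km 4.

x = 4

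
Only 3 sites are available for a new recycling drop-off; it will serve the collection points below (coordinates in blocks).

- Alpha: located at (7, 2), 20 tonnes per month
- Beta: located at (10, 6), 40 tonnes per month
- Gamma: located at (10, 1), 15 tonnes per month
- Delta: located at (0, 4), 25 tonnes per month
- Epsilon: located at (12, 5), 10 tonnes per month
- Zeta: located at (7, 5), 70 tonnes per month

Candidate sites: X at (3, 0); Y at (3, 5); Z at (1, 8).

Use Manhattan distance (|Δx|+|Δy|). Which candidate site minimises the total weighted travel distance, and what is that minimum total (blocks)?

Y, total 1095 blocks

Total weighted distance at each candidate:
  X (3, 0): total = 1705
  Y (3, 5): total = 1095
  Z (1, 8): total = 1815
Minimum is at Y with total 1095 blocks.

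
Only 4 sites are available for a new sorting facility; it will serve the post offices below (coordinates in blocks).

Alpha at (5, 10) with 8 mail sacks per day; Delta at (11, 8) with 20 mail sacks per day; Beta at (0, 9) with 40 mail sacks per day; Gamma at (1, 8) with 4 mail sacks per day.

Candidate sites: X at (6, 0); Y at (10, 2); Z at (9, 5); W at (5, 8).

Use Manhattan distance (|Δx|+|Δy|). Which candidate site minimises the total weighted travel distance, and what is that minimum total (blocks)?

W, total 392 blocks

Total weighted distance at each candidate:
  X (6, 0): total = 1000
  Y (10, 2): total = 984
  Z (9, 5): total = 736
  W (5, 8): total = 392
Minimum is at W with total 392 blocks.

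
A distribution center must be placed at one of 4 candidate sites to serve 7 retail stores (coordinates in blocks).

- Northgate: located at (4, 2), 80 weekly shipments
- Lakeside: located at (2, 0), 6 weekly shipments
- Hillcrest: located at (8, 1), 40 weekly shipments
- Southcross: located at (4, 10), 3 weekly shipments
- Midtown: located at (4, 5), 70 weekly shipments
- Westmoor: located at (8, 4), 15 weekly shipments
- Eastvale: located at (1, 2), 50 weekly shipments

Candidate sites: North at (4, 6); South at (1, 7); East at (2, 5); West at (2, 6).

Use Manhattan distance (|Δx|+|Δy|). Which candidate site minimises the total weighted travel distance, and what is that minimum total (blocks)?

Total weighted distance at each candidate:
  North (4, 6): total = 1250
  South (1, 7): total = 1976
  East (2, 5): total = 1296
  West (2, 6): total = 1554
Minimum is at North with total 1250 blocks.

North, total 1250 blocks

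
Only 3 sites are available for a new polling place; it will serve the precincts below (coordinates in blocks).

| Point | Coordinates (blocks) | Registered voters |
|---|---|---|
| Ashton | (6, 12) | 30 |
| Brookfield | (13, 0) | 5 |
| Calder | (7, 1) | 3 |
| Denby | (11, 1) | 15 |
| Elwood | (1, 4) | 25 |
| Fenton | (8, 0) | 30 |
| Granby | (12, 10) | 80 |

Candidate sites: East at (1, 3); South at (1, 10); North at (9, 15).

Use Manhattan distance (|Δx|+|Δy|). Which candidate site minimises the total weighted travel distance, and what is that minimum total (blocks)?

Total weighted distance at each candidate:
  East (1, 3): total = 2464
  South (1, 10): total = 2190
  North (9, 15): total = 2158
Minimum is at North with total 2158 blocks.

North, total 2158 blocks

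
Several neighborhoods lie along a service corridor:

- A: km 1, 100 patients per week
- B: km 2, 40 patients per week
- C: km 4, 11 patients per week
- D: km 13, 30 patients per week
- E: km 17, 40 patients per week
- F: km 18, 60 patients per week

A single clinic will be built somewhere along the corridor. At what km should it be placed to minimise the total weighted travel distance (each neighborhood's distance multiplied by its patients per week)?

x = 4

For a sum of weighted absolute distances on a line, the optimum is the weighted median (not the mean). Total weight W = 281; half-weight = 140.5.
Sort by position and accumulate weight:
  km 1 (A, w=100) → cum 100
  km 2 (B, w=40) → cum 140
  km 4 (C, w=11) → cum 151  ≥ 140.5 → median here
  km 13 (D, w=30) → cum 181
  km 17 (E, w=40) → cum 221
  km 18 (F, w=60) → cum 281
Optimal location: km 4.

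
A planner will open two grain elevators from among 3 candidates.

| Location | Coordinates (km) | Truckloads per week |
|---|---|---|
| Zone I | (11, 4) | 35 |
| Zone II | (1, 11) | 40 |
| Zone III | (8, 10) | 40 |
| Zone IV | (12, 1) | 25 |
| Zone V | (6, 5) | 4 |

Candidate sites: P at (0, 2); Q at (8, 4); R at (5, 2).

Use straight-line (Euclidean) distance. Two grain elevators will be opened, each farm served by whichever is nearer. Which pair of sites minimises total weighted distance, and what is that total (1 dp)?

Evaluate every pair (each demand assigned to the nearer of the two):
  {P, Q}: total = 841.2
  {Q, R}: total = 872.9
  {P, R}: total = 1114.8
Best pair: {P, Q} with total 841.2.

{P, Q}, total 841.2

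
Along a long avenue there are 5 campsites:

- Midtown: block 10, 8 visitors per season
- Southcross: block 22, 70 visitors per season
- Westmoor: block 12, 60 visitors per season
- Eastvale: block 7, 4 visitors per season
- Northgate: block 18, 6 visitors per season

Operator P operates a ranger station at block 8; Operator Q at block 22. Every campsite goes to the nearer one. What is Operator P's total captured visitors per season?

The indifferent point is the midpoint (8+22)/2 = 15; campsites left of it (closer to Operator P at 8) go to Operator P, those right go to Operator Q.
  Eastvale at 7 (w=4) → Operator P
  Midtown at 10 (w=8) → Operator P
  Westmoor at 12 (w=60) → Operator P
  Northgate at 18 (w=6) → Operator Q
  Southcross at 22 (w=70) → Operator Q
Operator P captures 72; Operator Q captures 76.

72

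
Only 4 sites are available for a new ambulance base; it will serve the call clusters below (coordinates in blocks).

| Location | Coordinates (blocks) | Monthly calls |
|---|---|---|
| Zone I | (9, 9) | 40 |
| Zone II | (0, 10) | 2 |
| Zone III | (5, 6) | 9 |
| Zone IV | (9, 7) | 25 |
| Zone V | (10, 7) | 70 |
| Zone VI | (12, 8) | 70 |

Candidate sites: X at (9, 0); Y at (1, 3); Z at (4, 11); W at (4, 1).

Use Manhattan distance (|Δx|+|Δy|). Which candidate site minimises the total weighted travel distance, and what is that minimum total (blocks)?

Total weighted distance at each candidate:
  X (9, 0): total = 1993
  Y (1, 3): total = 2969
  Z (4, 11): total = 2039
  W (4, 1): total = 2765
Minimum is at X with total 1993 blocks.

X, total 1993 blocks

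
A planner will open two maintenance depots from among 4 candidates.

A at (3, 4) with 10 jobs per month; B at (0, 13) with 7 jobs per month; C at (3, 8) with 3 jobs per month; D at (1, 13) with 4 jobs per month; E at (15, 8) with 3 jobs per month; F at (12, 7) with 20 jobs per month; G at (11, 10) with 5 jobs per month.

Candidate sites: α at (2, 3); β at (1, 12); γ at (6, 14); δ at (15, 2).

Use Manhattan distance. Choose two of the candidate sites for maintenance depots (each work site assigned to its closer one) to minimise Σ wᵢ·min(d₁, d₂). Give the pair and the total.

{β, δ}, total 374

Evaluate every pair (each demand assigned to the nearer of the two):
  {β, δ}: total = 374
  {α, δ}: total = 404
  {α, β}: total = 450
  {γ, δ}: total = 453
  {α, γ}: total = 461
  {β, γ}: total = 486
Best pair: {β, δ} with total 374.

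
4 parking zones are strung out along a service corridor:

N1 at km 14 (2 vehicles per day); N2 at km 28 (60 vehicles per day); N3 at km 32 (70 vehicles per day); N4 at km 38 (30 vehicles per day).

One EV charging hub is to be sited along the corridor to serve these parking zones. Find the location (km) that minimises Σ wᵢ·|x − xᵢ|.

For a sum of weighted absolute distances on a line, the optimum is the weighted median (not the mean). Total weight W = 162; half-weight = 81.
Sort by position and accumulate weight:
  km 14 (N1, w=2) → cum 2
  km 28 (N2, w=60) → cum 62
  km 32 (N3, w=70) → cum 132  ≥ 81 → median here
  km 38 (N4, w=30) → cum 162
Optimal location: km 32.

x = 32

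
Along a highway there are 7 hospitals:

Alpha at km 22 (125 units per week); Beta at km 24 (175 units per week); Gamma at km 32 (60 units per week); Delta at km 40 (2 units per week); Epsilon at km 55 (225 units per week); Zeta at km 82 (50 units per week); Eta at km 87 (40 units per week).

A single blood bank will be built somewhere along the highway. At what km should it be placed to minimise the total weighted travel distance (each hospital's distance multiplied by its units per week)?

x = 32

For a sum of weighted absolute distances on a line, the optimum is the weighted median (not the mean). Total weight W = 677; half-weight = 338.5.
Sort by position and accumulate weight:
  km 22 (Alpha, w=125) → cum 125
  km 24 (Beta, w=175) → cum 300
  km 32 (Gamma, w=60) → cum 360  ≥ 338.5 → median here
  km 40 (Delta, w=2) → cum 362
  km 55 (Epsilon, w=225) → cum 587
  km 82 (Zeta, w=50) → cum 637
  km 87 (Eta, w=40) → cum 677
Optimal location: km 32.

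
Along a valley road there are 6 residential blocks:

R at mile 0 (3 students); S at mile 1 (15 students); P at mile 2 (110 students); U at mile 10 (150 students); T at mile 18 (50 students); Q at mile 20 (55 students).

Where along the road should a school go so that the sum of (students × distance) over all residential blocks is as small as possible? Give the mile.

For a sum of weighted absolute distances on a line, the optimum is the weighted median (not the mean). Total weight W = 383; half-weight = 191.5.
Sort by position and accumulate weight:
  mile 0 (R, w=3) → cum 3
  mile 1 (S, w=15) → cum 18
  mile 2 (P, w=110) → cum 128
  mile 10 (U, w=150) → cum 278  ≥ 191.5 → median here
  mile 18 (T, w=50) → cum 328
  mile 20 (Q, w=55) → cum 383
Optimal location: mile 10.

x = 10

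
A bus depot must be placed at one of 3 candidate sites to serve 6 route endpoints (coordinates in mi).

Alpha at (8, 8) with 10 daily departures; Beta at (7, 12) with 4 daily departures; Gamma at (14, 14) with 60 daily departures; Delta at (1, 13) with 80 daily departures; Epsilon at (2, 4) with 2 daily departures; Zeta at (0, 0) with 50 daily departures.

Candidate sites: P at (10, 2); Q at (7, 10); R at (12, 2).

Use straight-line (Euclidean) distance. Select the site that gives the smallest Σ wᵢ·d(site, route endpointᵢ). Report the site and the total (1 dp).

Q, total 1676.7 mi

Total weighted distance at each candidate:
  P (10, 2): total = 2527.4
  Q (7, 10): total = 1676.7
  R (12, 2): total = 2719.9
Minimum is at Q with total 1676.7 mi.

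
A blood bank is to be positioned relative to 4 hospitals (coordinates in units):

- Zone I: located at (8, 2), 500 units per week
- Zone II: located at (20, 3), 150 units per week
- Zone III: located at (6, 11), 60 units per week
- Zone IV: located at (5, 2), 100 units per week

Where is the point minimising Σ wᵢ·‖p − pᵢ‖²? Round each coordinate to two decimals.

The minimiser of Σwᵢ‖p−pᵢ‖² is the weighted centroid p* = (Σwᵢpᵢ)/(Σwᵢ).
Σwᵢ = 810.
Σwᵢxᵢ = 500·8 + 150·20 + 60·6 + 100·5 = 7860.
Σwᵢyᵢ = 500·2 + 150·3 + 60·11 + 100·2 = 2310.
x* = 7860/810 = 9.70, y* = 2310/810 = 2.85.

(9.70, 2.85)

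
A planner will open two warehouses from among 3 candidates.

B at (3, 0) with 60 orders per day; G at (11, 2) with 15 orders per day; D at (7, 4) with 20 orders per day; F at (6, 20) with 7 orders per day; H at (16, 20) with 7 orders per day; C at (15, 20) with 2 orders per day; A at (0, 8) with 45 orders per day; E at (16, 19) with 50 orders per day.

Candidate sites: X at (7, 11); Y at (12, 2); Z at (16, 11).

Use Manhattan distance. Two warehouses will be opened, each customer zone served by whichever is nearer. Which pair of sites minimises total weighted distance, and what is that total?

{X, Z}, total 2238

Evaluate every pair (each demand assigned to the nearer of the two):
  {X, Z}: total = 2238
  {Y, Z}: total = 2241
  {X, Y}: total = 2345
Best pair: {X, Z} with total 2238.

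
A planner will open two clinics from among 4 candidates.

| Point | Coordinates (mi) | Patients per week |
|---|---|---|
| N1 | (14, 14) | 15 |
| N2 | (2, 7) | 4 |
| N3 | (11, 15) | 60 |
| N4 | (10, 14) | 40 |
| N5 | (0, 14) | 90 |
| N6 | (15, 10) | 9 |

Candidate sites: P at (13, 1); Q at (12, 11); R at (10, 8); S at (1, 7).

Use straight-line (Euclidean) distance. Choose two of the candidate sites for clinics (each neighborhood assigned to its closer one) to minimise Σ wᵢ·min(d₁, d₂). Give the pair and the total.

{Q, S}, total 1114.5

Evaluate every pair (each demand assigned to the nearer of the two):
  {Q, S}: total = 1114.5
  {R, S}: total = 1461.3
  {Q, R}: total = 1556.0
  {P, Q}: total = 1630.5
  {P, R}: total = 1902.7
  {P, S}: total = 2143.4
Best pair: {Q, S} with total 1114.5.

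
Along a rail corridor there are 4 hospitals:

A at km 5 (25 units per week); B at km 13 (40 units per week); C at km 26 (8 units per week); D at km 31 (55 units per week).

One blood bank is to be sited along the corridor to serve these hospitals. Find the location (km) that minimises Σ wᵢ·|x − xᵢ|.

For a sum of weighted absolute distances on a line, the optimum is the weighted median (not the mean). Total weight W = 128; half-weight = 64.
Sort by position and accumulate weight:
  km 5 (A, w=25) → cum 25
  km 13 (B, w=40) → cum 65  ≥ 64 → median here
  km 26 (C, w=8) → cum 73
  km 31 (D, w=55) → cum 128
Optimal location: km 13.

x = 13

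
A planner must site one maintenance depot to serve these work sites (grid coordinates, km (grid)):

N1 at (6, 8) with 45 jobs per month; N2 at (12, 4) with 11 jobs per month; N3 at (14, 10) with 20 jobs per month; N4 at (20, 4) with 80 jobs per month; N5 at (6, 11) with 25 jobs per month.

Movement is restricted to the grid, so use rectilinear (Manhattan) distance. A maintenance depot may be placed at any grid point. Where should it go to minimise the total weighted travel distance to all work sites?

Manhattan distance separates: Σwᵢ(|x−xᵢ|+|y−yᵢ|) = Σwᵢ|x−xᵢ| + Σwᵢ|y−yᵢ|, so x and y are optimised independently as 1-D weighted medians.
Total weight W = 181; half = 90.5.
x-coordinate, sorted with cumulative weight:
  x=6 (N1, w=45) cum 45
  x=6 (N5, w=25) cum 70
  x=12 (N2, w=11) cum 81
  x=14 (N3, w=20) cum 101  ← median
  x=20 (N4, w=80) cum 181
⇒ x* = 14
y-coordinate, sorted with cumulative weight:
  y=4 (N2, w=11) cum 11
  y=4 (N4, w=80) cum 91  ← median
  y=8 (N1, w=45) cum 136
  y=10 (N3, w=20) cum 156
  y=11 (N5, w=25) cum 181
⇒ y* = 4

(14, 4)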